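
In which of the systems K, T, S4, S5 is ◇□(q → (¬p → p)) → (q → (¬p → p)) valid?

S5

S4-tableau for the negation ¬(◇□(q → (¬p → p)) → (q → (¬p → p))):
1. ¬(◇□(q → (¬p → p)) → (q → (¬p → p))), u
2. ◇□(q → (¬p → p)), u
3. ¬(q → (¬p → p)), u
4. q, u
5. ¬(¬p → p), u
6. ¬p, u
7. □(q → (¬p → p)), v
8. q → (¬p → p), v
9. ¬p → p, v
10. p, v
Accessibility: uRu, uRv, vRv
Complete open branch: countermodel on an S4-frame, so not valid in S4, nor in K, T (the same frame is also a K-frame and a T-frame).
S5-tableau for the negation ¬(◇□(q → (¬p → p)) → (q → (¬p → p))):
1. ¬(◇□(q → (¬p → p)) → (q → (¬p → p))), u
2. ◇□(q → (¬p → p)), u
3. ¬(q → (¬p → p)), u
4. q, u
5. ¬(¬p → p), u
6. ¬p, u
7. □(q → (¬p → p)), v
8. q → (¬p → p), u
9. q → (¬p → p), v
10. ¬p → p, u
11. ¬p → p, v
12. p, u
Accessibility: uRu, uRv, vRu, vRv
Branch closes: p and ¬p both at u.
Every branch closes (one shown): valid in S5.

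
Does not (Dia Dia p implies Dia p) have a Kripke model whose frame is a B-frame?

Satisfiable

1. not (Dia Dia p implies Dia p), u
2. Dia Dia p, u
3. not Dia p, u
4. not p, u
5. Dia p, v
6. not p, v
7. p, w
Accessibility: uRu, uRv, vRu, vRv, vRw, wRv, wRw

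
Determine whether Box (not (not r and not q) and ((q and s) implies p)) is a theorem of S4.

Invalid (countermodel exists)

Tableau for the negation not Box (not (not r and not q) and ((q and s) implies p)):
1. not Box (not (not r and not q) and ((q and s) implies p)), w0
2. not (not (not r and not q) and ((q and s) implies p)), w1   [neg-Box-rule on 1: fresh world w1, w0Rw1]
3. not ((q and s) implies p), w1   [neg-and-rule on 2 (branches; this branch)]
4. q and s, w1   [neg-implies-rule on 3]
5. not p, w1   [neg-implies-rule on 3]
6. q, w1   [and-rule on 4]
7. s, w1   [and-rule on 4]
Accessibility: w0Rw0, w0Rw1, w1Rw1
The negation has an open branch (countermodel exists).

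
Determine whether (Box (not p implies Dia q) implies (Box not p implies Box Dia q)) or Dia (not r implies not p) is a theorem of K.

Tableau for the negation not ((Box (not p implies Dia q) implies (Box not p implies Box Dia q)) or Dia (not r implies not p)):
1. not ((Box (not p implies Dia q) implies (Box not p implies Box Dia q)) or Dia (not r implies not p)), u
2. not (Box (not p implies Dia q) implies (Box not p implies Box Dia q)), u   [neg-or-rule on 1]
3. not Dia (not r implies not p), u   [neg-or-rule on 1]
4. Box (not p implies Dia q), u   [neg-implies-rule on 2]
5. not (Box not p implies Box Dia q), u   [neg-implies-rule on 2]
6. Box not p, u   [neg-implies-rule on 5]
7. not Box Dia q, u   [neg-implies-rule on 5]
8. not Dia q, v   [neg-Box-rule on 7: fresh world v, uRv]
9. not (not r implies not p), v   [neg-Dia-rule on 3 via uRv]
10. not r, v   [neg-implies-rule on 9]
11. p, v   [neg-implies-rule on 9]
12. not p implies Dia q, v   [Box-rule on 4 via uRv]
13. not p, v   [Box-rule on 6 via uRv]
Accessibility: uRv
Branch closes: p and not p both at v.
Every branch of the negation's tableau closes; the branch above is one of them.

Valid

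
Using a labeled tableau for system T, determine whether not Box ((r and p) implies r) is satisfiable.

Unsatisfiable (every branch closes)

1. not Box ((r and p) implies r), u
2. not ((r and p) implies r), v
3. r and p, v
4. not r, v
5. r, v
6. p, v
Accessibility: uRu, uRv, vRv
Branch closes: r and not r both at v.
(One branch shown.) All branches close.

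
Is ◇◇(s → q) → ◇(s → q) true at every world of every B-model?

Tableau for the negation ¬(◇◇(s → q) → ◇(s → q)):
1. ¬(◇◇(s → q) → ◇(s → q)), u
2. ◇◇(s → q), u
3. ¬◇(s → q), u
4. ¬(s → q), u
5. s, u
6. ¬q, u
7. ◇(s → q), v
8. ¬(s → q), v
9. s, v
10. ¬q, v
11. s → q, w
12. q, w
Accessibility: uRu, uRv, vRu, vRv, vRw, wRv, wRw
The negation has an open branch (countermodel exists).

Not valid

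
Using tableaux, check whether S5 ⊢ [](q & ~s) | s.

Tableau for the negation ~([](q & ~s) | s):
1. ~([](q & ~s) | s), 0
2. ~[](q & ~s), 0   [~|-rule on 1]
3. ~s, 0   [~|-rule on 1]
4. ~(q & ~s), 1   [~[]-rule on 2: fresh world 1, 0R1]
5. s, 1   [~&-rule on 4 (branches; this branch)]
Accessibility: 0R0, 0R1, 1R0, 1R1
The negation has an open branch (countermodel exists).

Not valid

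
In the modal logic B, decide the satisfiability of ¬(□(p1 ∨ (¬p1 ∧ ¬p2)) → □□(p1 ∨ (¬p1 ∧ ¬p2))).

Satisfiable (open branch found)

1. ¬(□(p1 ∨ (¬p1 ∧ ¬p2)) → □□(p1 ∨ (¬p1 ∧ ¬p2))), w0
2. □(p1 ∨ (¬p1 ∧ ¬p2)), w0   [¬→-rule on 1]
3. ¬□□(p1 ∨ (¬p1 ∧ ¬p2)), w0   [¬→-rule on 1]
4. p1 ∨ (¬p1 ∧ ¬p2), w0   [□-rule on 2 via w0Rw0]
5. ¬p1 ∧ ¬p2, w0   [∨-rule on 4 (branches; this branch)]
6. ¬p1, w0   [∧-rule on 5]
7. ¬p2, w0   [∧-rule on 5]
8. ¬□(p1 ∨ (¬p1 ∧ ¬p2)), w1   [¬□-rule on 3: fresh world w1, w0Rw1]
9. p1 ∨ (¬p1 ∧ ¬p2), w1   [□-rule on 2 via w0Rw1]
10. ¬p1 ∧ ¬p2, w1   [∨-rule on 9 (branches; this branch)]
11. ¬p1, w1   [∧-rule on 10]
12. ¬p2, w1   [∧-rule on 10]
13. ¬(p1 ∨ (¬p1 ∧ ¬p2)), w2   [¬□-rule on 8: fresh world w2, w1Rw2]
14. ¬p1, w2   [¬∨-rule on 13]
15. ¬(¬p1 ∧ ¬p2), w2   [¬∨-rule on 13]
16. p2, w2   [¬∧-rule on 15 (branches; this branch)]
Accessibility: w0Rw0, w0Rw1, w1Rw0, w1Rw1, w1Rw2, w2Rw1, w2Rw2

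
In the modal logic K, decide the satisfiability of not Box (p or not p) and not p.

1. not Box (p or not p) and not p, u
2. not Box (p or not p), u   [and-rule on 1]
3. not p, u   [and-rule on 1]
4. not (p or not p), v   [neg-Box-rule on 2: fresh world v, uRv]
5. not p, v   [neg-or-rule on 4]
6. p, v   [neg-or-rule on 4]
Accessibility: uRv
Branch closes: p and not p both at v.
Every branch closes; the branch above is one of them.

No, unsatisfiable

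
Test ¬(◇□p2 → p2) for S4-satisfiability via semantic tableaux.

1. ¬(◇□p2 → p2), u
2. ◇□p2, u   [¬→-rule on 1]
3. ¬p2, u   [¬→-rule on 1]
4. □p2, v   [◇-rule on 2: fresh world v, uRv]
5. p2, v   [□-rule on 4 via vRv]
Accessibility: uRu, uRv, vRv

Satisfiable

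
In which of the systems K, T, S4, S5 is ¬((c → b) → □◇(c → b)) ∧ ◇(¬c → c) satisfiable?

S4-tableau for the formula:
1. ¬((c → b) → □◇(c → b)) ∧ ◇(¬c → c), 0
2. ¬((c → b) → □◇(c → b)), 0   [∧-rule on 1]
3. ◇(¬c → c), 0   [∧-rule on 1]
4. c → b, 0   [¬→-rule on 2]
5. ¬□◇(c → b), 0   [¬→-rule on 2]
6. b, 0   [→-rule on 4 (branches; this branch)]
7. ¬c → c, 1   [◇-rule on 3: fresh world 1, 0R1]
8. c, 1   [→-rule on 7 (branches; this branch)]
9. ¬◇(c → b), 2   [¬□-rule on 5: fresh world 2, 0R2]
10. ¬(c → b), 2   [¬◇-rule on 9 via 2R2]
11. c, 2   [¬→-rule on 10]
12. ¬b, 2   [¬→-rule on 10]
Accessibility: 0R0, 0R1, 0R2, 1R1, 2R2
Complete open branch: satisfiable in S4, hence also in K, T (this S4-model is also a K-model and a T-model).
S5-tableau for the formula:
1. ¬((c → b) → □◇(c → b)) ∧ ◇(¬c → c), 0
2. ¬((c → b) → □◇(c → b)), 0   [∧-rule on 1]
3. ◇(¬c → c), 0   [∧-rule on 1]
4. c → b, 0   [¬→-rule on 2]
5. ¬□◇(c → b), 0   [¬→-rule on 2]
6. b, 0   [→-rule on 4 (branches; this branch)]
7. ¬c → c, 1   [◇-rule on 3: fresh world 1, 0R1]
8. c, 1   [→-rule on 7 (branches; this branch)]
9. ¬◇(c → b), 2   [¬□-rule on 5: fresh world 2, 0R2]
10. ¬(c → b), 0   [¬◇-rule on 9 via 2R0]
11. c, 0   [¬→-rule on 10]
12. ¬b, 0   [¬→-rule on 10]
Accessibility: 0R0, 0R1, 0R2, 1R0, 1R1, 1R2, 2R0, 2R1, 2R2
Branch closes: b and ¬b both at 0.
Every branch closes (one shown): unsatisfiable in S5.

K, T, S4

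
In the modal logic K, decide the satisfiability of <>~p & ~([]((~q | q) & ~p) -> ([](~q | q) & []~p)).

Unsatisfiable (every branch closes)

1. <>~p & ~([]((~q | q) & ~p) -> ([](~q | q) & []~p)), w0
2. <>~p, w0   [&-rule on 1]
3. ~([]((~q | q) & ~p) -> ([](~q | q) & []~p)), w0   [&-rule on 1]
4. []((~q | q) & ~p), w0   [~->-rule on 3]
5. ~([](~q | q) & []~p), w0   [~->-rule on 3]
6. ~[]~p, w0   [~&-rule on 5 (branches; this branch)]
7. ~p, w1   [<>-rule on 2: fresh world w1, w0Rw1]
8. (~q | q) & ~p, w1   [[]-rule on 4 via w0Rw1]
9. ~q | q, w1   [&-rule on 8]
10. q, w1   [|-rule on 9 (branches; this branch)]
11. p, w2   [~[]-rule on 6: fresh world w2, w0Rw2]
12. (~q | q) & ~p, w2   [[]-rule on 4 via w0Rw2]
13. ~q | q, w2   [&-rule on 12]
14. ~p, w2   [&-rule on 12]
Accessibility: w0Rw1, w0Rw2
Branch closes: p and ~p both at w2.
(One branch shown.) All branches close.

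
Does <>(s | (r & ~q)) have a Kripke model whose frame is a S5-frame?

1. <>(s | (r & ~q)), u
2. s | (r & ~q), v
3. r & ~q, v
4. r, v
5. ~q, v
Accessibility: uRu, uRv, vRu, vRv

Yes, satisfiable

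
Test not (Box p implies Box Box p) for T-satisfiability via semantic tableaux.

1. not (Box p implies Box Box p), u
2. Box p, u   [neg-implies-rule on 1]
3. not Box Box p, u   [neg-implies-rule on 1]
4. p, u   [Box-rule on 2 via uRu]
5. not Box p, v   [neg-Box-rule on 3: fresh world v, uRv]
6. p, v   [Box-rule on 2 via uRv]
7. not p, w   [neg-Box-rule on 5: fresh world w, vRw]
Accessibility: uRu, uRv, vRv, vRw, wRw

Yes, satisfiable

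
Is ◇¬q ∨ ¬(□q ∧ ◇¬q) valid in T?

Valid

Tableau for the negation ¬(◇¬q ∨ ¬(□q ∧ ◇¬q)):
1. ¬(◇¬q ∨ ¬(□q ∧ ◇¬q)), 0
2. ¬◇¬q, 0   [¬∨-rule on 1]
3. □q ∧ ◇¬q, 0   [¬∨-rule on 1]
4. □q, 0   [∧-rule on 3]
5. ◇¬q, 0   [∧-rule on 3]
6. q, 0   [¬◇-rule on 2 via 0R0]
7. ¬q, 1   [◇-rule on 5: fresh world 1, 0R1]
8. q, 1   [¬◇-rule on 2 via 0R1]
Accessibility: 0R0, 0R1, 1R1
Branch closes: q and ¬q both at 1.
Every branch of the negation's tableau closes; the branch above is one of them.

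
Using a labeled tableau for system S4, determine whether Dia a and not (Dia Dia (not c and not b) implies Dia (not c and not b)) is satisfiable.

No, unsatisfiable

1. Dia a and not (Dia Dia (not c and not b) implies Dia (not c and not b)), 0
2. Dia a, 0
3. not (Dia Dia (not c and not b) implies Dia (not c and not b)), 0
4. Dia Dia (not c and not b), 0
5. not Dia (not c and not b), 0
6. not (not c and not b), 0
7. b, 0
8. a, 1
9. not (not c and not b), 1
10. b, 1
11. Dia (not c and not b), 2
12. not (not c and not b), 2
13. b, 2
14. not c and not b, 3
15. not c, 3
16. not b, 3
17. not (not c and not b), 3
18. b, 3
Accessibility: 0R0, 0R1, 0R2, 0R3, 1R1, 2R2, 2R3, 3R3
Branch closes: b and not b both at 3.
All branches of the tableau close; one closing branch shown above.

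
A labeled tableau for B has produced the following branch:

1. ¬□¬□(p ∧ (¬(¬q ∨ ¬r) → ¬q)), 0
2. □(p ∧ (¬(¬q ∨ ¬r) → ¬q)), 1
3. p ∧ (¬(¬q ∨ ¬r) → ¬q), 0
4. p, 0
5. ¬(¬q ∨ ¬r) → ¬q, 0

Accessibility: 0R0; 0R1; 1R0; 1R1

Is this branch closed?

Open

No atom appears with both signs at the same world.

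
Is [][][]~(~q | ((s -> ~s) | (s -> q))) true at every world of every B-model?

Tableau for the negation ~[][][]~(~q | ((s -> ~s) | (s -> q))):
1. ~[][][]~(~q | ((s -> ~s) | (s -> q))), 0
2. ~[][]~(~q | ((s -> ~s) | (s -> q))), 1
3. ~[]~(~q | ((s -> ~s) | (s -> q))), 2
4. ~q | ((s -> ~s) | (s -> q)), 3
5. (s -> ~s) | (s -> q), 3
6. s -> q, 3
7. q, 3
Accessibility: 0R0, 0R1, 1R0, 1R1, 1R2, 2R1, 2R2, 2R3, 3R2, 3R3
The negation has an open branch (countermodel exists).

Not valid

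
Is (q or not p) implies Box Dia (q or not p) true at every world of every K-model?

Invalid (countermodel exists)

Tableau for the negation not ((q or not p) implies Box Dia (q or not p)):
1. not ((q or not p) implies Box Dia (q or not p)), u
2. q or not p, u
3. not Box Dia (q or not p), u
4. not p, u
5. not Dia (q or not p), v
Accessibility: uRv
The negation has an open branch (countermodel exists).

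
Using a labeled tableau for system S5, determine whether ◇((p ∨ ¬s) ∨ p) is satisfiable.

Satisfiable

1. ◇((p ∨ ¬s) ∨ p), u
2. (p ∨ ¬s) ∨ p, v
3. p, v
Accessibility: uRu, uRv, vRu, vRv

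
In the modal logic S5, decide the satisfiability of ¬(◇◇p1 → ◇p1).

1. ¬(◇◇p1 → ◇p1), u
2. ◇◇p1, u   [¬→-rule on 1]
3. ¬◇p1, u   [¬→-rule on 1]
4. ¬p1, u   [¬◇-rule on 3 via uRu]
5. ◇p1, v   [◇-rule on 2: fresh world v, uRv]
6. ¬p1, v   [¬◇-rule on 3 via uRv]
7. p1, w   [◇-rule on 5: fresh world w, vRw]
8. ¬p1, w   [¬◇-rule on 3 via uRw]
Accessibility: uRu, uRv, uRw, vRu, vRv, vRw, wRu, wRv, wRw
Branch closes: p1 and ¬p1 both at w.
Every branch closes; the branch above is one of them.

Unsatisfiable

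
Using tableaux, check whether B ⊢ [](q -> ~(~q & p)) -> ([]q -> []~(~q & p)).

Tableau for the negation ~([](q -> ~(~q & p)) -> ([]q -> []~(~q & p))):
1. ~([](q -> ~(~q & p)) -> ([]q -> []~(~q & p))), w0
2. [](q -> ~(~q & p)), w0
3. ~([]q -> []~(~q & p)), w0
4. []q, w0
5. ~[]~(~q & p), w0
6. q -> ~(~q & p), w0
7. q, w0
8. ~(~q & p), w0
9. ~p, w0
10. ~q & p, w1
11. ~q, w1
12. p, w1
13. q -> ~(~q & p), w1
14. q, w1
Accessibility: w0Rw0, w0Rw1, w1Rw0, w1Rw1
Branch closes: q and ~q both at w1.
All branches of the negation close; one closing branch shown above.

Valid in B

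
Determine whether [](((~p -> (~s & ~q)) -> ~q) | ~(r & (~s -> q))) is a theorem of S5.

Tableau for the negation ~[](((~p -> (~s & ~q)) -> ~q) | ~(r & (~s -> q))):
1. ~[](((~p -> (~s & ~q)) -> ~q) | ~(r & (~s -> q))), u
2. ~(((~p -> (~s & ~q)) -> ~q) | ~(r & (~s -> q))), v   [~[]-rule on 1: fresh world v, uRv]
3. ~((~p -> (~s & ~q)) -> ~q), v   [~|-rule on 2]
4. r & (~s -> q), v   [~|-rule on 2]
5. ~p -> (~s & ~q), v   [~->-rule on 3]
6. q, v   [~->-rule on 3]
7. r, v   [&-rule on 4]
8. ~s -> q, v   [&-rule on 4]
9. p, v   [->-rule on 5 (branches; this branch)]
Accessibility: uRu, uRv, vRu, vRv
The negation has an open branch (countermodel exists).

Invalid (countermodel exists)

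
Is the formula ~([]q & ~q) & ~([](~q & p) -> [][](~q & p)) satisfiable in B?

Satisfiable (open branch found)

1. ~([]q & ~q) & ~([](~q & p) -> [][](~q & p)), 0
2. ~([]q & ~q), 0
3. ~([](~q & p) -> [][](~q & p)), 0
4. [](~q & p), 0
5. ~[][](~q & p), 0
6. ~q & p, 0
7. ~q, 0
8. p, 0
9. ~[]q, 0
10. ~[](~q & p), 1
11. ~q & p, 1
12. ~q, 1
13. p, 1
14. ~q, 2
15. ~q & p, 2
16. p, 2
17. ~(~q & p), 3
18. ~p, 3
Accessibility: 0R0, 0R1, 0R2, 1R0, 1R1, 1R3, 2R0, 2R2, 3R1, 3R3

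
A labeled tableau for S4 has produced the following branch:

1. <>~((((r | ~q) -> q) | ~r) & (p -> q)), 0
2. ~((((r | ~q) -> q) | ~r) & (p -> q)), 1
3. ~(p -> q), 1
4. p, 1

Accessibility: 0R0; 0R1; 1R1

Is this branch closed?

Open

There is no literal clash: for every atom and world, at most one sign appears.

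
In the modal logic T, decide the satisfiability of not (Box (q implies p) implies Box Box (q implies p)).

1. not (Box (q implies p) implies Box Box (q implies p)), w0
2. Box (q implies p), w0   [neg-implies-rule on 1]
3. not Box Box (q implies p), w0   [neg-implies-rule on 1]
4. q implies p, w0   [Box-rule on 2 via w0Rw0]
5. p, w0   [implies-rule on 4 (branches; this branch)]
6. not Box (q implies p), w1   [neg-Box-rule on 3: fresh world w1, w0Rw1]
7. q implies p, w1   [Box-rule on 2 via w0Rw1]
8. p, w1   [implies-rule on 7 (branches; this branch)]
9. not (q implies p), w2   [neg-Box-rule on 6: fresh world w2, w1Rw2]
10. q, w2   [neg-implies-rule on 9]
11. not p, w2   [neg-implies-rule on 9]
Accessibility: w0Rw0, w0Rw1, w1Rw1, w1Rw2, w2Rw2

Satisfiable (open branch found)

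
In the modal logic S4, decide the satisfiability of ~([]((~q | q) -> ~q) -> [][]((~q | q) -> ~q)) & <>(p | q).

Unsatisfiable (every branch closes)

1. ~([]((~q | q) -> ~q) -> [][]((~q | q) -> ~q)) & <>(p | q), w0
2. ~([]((~q | q) -> ~q) -> [][]((~q | q) -> ~q)), w0
3. <>(p | q), w0
4. []((~q | q) -> ~q), w0
5. ~[][]((~q | q) -> ~q), w0
6. (~q | q) -> ~q, w0
7. ~q, w0
8. p | q, w1
9. (~q | q) -> ~q, w1
10. p, w1
11. ~q, w1
12. ~[]((~q | q) -> ~q), w2
13. (~q | q) -> ~q, w2
14. ~q, w2
15. ~((~q | q) -> ~q), w3
16. ~q | q, w3
17. q, w3
18. (~q | q) -> ~q, w3
19. ~(~q | q), w3
20. ~q, w3
Accessibility: w0Rw0, w0Rw1, w0Rw2, w0Rw3, w1Rw1, w2Rw2, w2Rw3, w3Rw3
Branch closes: q and ~q both at w3.
(One branch shown.) All branches close.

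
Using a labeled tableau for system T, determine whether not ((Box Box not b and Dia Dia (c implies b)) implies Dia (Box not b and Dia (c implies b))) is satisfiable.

1. not ((Box Box not b and Dia Dia (c implies b)) implies Dia (Box not b and Dia (c implies b))), w0
2. Box Box not b and Dia Dia (c implies b), w0
3. not Dia (Box not b and Dia (c implies b)), w0
4. Box Box not b, w0
5. Dia Dia (c implies b), w0
6. not (Box not b and Dia (c implies b)), w0
7. Box not b, w0
8. not b, w0
9. not Dia (c implies b), w0
10. not (c implies b), w0
11. c, w0
12. Dia (c implies b), w1
13. not (Box not b and Dia (c implies b)), w1
14. Box not b, w1
15. not b, w1
16. not (c implies b), w1
17. c, w1
18. not Box not b, w1
19. c implies b, w2
20. not b, w2
21. not c, w2
22. b, w3
23. not b, w3
Accessibility: w0Rw0, w0Rw1, w1Rw1, w1Rw2, w1Rw3, w2Rw2, w3Rw3
Branch closes: b and not b both at w3.
Every branch closes; the branch above is one of them.

No, unsatisfiable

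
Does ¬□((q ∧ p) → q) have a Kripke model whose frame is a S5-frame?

Unsatisfiable (every branch closes)

1. ¬□((q ∧ p) → q), 0
2. ¬((q ∧ p) → q), 1
3. q ∧ p, 1
4. ¬q, 1
5. q, 1
6. p, 1
Accessibility: 0R0, 0R1, 1R0, 1R1
Branch closes: q and ¬q both at 1.
All branches of the tableau close; one closing branch shown above.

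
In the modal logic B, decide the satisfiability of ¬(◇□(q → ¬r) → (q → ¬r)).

1. ¬(◇□(q → ¬r) → (q → ¬r)), u
2. ◇□(q → ¬r), u
3. ¬(q → ¬r), u
4. q, u
5. r, u
6. □(q → ¬r), v
7. q → ¬r, u
8. q → ¬r, v
9. ¬r, u
Accessibility: uRu, uRv, vRu, vRv
Branch closes: r and ¬r both at u.
(One branch shown.) All branches close.

No, unsatisfiable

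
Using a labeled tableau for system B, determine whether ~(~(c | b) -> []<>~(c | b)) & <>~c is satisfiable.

No, unsatisfiable

1. ~(~(c | b) -> []<>~(c | b)) & <>~c, 0
2. ~(~(c | b) -> []<>~(c | b)), 0
3. <>~c, 0
4. ~(c | b), 0
5. ~[]<>~(c | b), 0
6. ~c, 0
7. ~b, 0
8. ~c, 1
9. ~<>~(c | b), 2
10. c | b, 0
11. c | b, 2
12. b, 0
Accessibility: 0R0, 0R1, 0R2, 1R0, 1R1, 2R0, 2R2
Branch closes: b and ~b both at 0.
(One branch shown.) All branches close.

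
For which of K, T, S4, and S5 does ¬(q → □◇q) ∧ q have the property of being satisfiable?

S5-tableau for the formula:
1. ¬(q → □◇q) ∧ q, u
2. ¬(q → □◇q), u
3. q, u
4. ¬□◇q, u
5. ¬◇q, v
6. ¬q, u
Accessibility: uRu, uRv, vRu, vRv
Branch closes: q and ¬q both at u.
Every branch closes (one shown): unsatisfiable in S5.
S4-tableau for the formula:
1. ¬(q → □◇q) ∧ q, u
2. ¬(q → □◇q), u
3. q, u
4. ¬□◇q, u
5. ¬◇q, v
6. ¬q, v
Accessibility: uRu, uRv, vRv
Complete open branch: satisfiable in S4, hence also in K, T (this S4-model is also a K-model and a T-model).

K, T, S4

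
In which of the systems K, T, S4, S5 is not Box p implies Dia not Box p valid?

T-tableau for the negation not (not Box p implies Dia not Box p):
1. not (not Box p implies Dia not Box p), u
2. not Box p, u   [neg-implies-rule on 1]
3. not Dia not Box p, u   [neg-implies-rule on 1]
4. Box p, u   [neg-Dia-rule on 3 via uRu]
5. p, u   [Box-rule on 4 via uRu]
6. not p, v   [neg-Box-rule on 2: fresh world v, uRv]
7. Box p, v   [neg-Dia-rule on 3 via uRv]
8. p, v   [Box-rule on 4 via uRv]
Accessibility: uRu, uRv, vRv
Branch closes: p and not p both at v.
Every branch closes (one shown): valid in T, hence also in S4, S5 (every theorem of T is a theorem of S4 and S5).
K-tableau for the negation not (not Box p implies Dia not Box p):
1. not (not Box p implies Dia not Box p), u
2. not Box p, u   [neg-implies-rule on 1]
3. not Dia not Box p, u   [neg-implies-rule on 1]
4. not p, v   [neg-Box-rule on 2: fresh world v, uRv]
5. Box p, v   [neg-Dia-rule on 3 via uRv]
Accessibility: uRv
Complete open branch: countermodel on a K-frame, so not valid in K.

T, S4, S5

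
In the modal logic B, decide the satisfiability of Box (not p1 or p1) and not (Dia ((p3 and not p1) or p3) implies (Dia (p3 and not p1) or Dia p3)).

Unsatisfiable

1. Box (not p1 or p1) and not (Dia ((p3 and not p1) or p3) implies (Dia (p3 and not p1) or Dia p3)), 0
2. Box (not p1 or p1), 0   [and-rule on 1]
3. not (Dia ((p3 and not p1) or p3) implies (Dia (p3 and not p1) or Dia p3)), 0   [and-rule on 1]
4. Dia ((p3 and not p1) or p3), 0   [neg-implies-rule on 3]
5. not (Dia (p3 and not p1) or Dia p3), 0   [neg-implies-rule on 3]
6. not Dia (p3 and not p1), 0   [neg-or-rule on 5]
7. not Dia p3, 0   [neg-or-rule on 5]
8. not p1 or p1, 0   [Box-rule on 2 via 0R0]
9. not (p3 and not p1), 0   [neg-Dia-rule on 6 via 0R0]
10. not p3, 0   [neg-Dia-rule on 7 via 0R0]
11. p1, 0   [or-rule on 8 (branches; this branch)]
12. (p3 and not p1) or p3, 1   [Dia-rule on 4: fresh world 1, 0R1]
13. not p1 or p1, 1   [Box-rule on 2 via 0R1]
14. not (p3 and not p1), 1   [neg-Dia-rule on 6 via 0R1]
15. not p3, 1   [neg-Dia-rule on 7 via 0R1]
16. p3 and not p1, 1   [or-rule on 12 (branches; this branch)]
17. p3, 1   [and-rule on 16]
18. not p1, 1   [and-rule on 16]
Accessibility: 0R0, 0R1, 1R0, 1R1
Branch closes: p3 and not p3 both at 1.
All branches of the tableau close; one closing branch shown above.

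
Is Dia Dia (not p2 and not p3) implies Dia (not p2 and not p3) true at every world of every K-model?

Invalid (countermodel exists)

Tableau for the negation not (Dia Dia (not p2 and not p3) implies Dia (not p2 and not p3)):
1. not (Dia Dia (not p2 and not p3) implies Dia (not p2 and not p3)), 0
2. Dia Dia (not p2 and not p3), 0   [neg-implies-rule on 1]
3. not Dia (not p2 and not p3), 0   [neg-implies-rule on 1]
4. Dia (not p2 and not p3), 1   [Dia-rule on 2: fresh world 1, 0R1]
5. not (not p2 and not p3), 1   [neg-Dia-rule on 3 via 0R1]
6. p3, 1   [neg-and-rule on 5 (branches; this branch)]
7. not p2 and not p3, 2   [Dia-rule on 4: fresh world 2, 1R2]
8. not p2, 2   [and-rule on 7]
9. not p3, 2   [and-rule on 7]
Accessibility: 0R1, 1R2
The negation has an open branch (countermodel exists).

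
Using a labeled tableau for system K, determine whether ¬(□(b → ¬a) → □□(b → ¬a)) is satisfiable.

1. ¬(□(b → ¬a) → □□(b → ¬a)), u
2. □(b → ¬a), u
3. ¬□□(b → ¬a), u
4. ¬□(b → ¬a), v
5. b → ¬a, v
6. ¬a, v
7. ¬(b → ¬a), w
8. b, w
9. a, w
Accessibility: uRv, vRw

Satisfiable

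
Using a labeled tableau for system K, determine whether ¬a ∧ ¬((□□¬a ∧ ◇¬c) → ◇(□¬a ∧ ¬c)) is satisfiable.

1. ¬a ∧ ¬((□□¬a ∧ ◇¬c) → ◇(□¬a ∧ ¬c)), u
2. ¬a, u
3. ¬((□□¬a ∧ ◇¬c) → ◇(□¬a ∧ ¬c)), u
4. □□¬a ∧ ◇¬c, u
5. ¬◇(□¬a ∧ ¬c), u
6. □□¬a, u
7. ◇¬c, u
8. ¬c, v
9. ¬(□¬a ∧ ¬c), v
10. □¬a, v
11. ¬□¬a, v
12. a, w
13. ¬a, w
Accessibility: uRv, vRw
Branch closes: a and ¬a both at w.
(One branch shown.) All branches close.

No, unsatisfiable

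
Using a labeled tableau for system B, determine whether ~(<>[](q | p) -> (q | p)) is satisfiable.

No, unsatisfiable

1. ~(<>[](q | p) -> (q | p)), 0
2. <>[](q | p), 0
3. ~(q | p), 0
4. ~q, 0
5. ~p, 0
6. [](q | p), 1
7. q | p, 0
8. q | p, 1
9. p, 0
Accessibility: 0R0, 0R1, 1R0, 1R1
Branch closes: p and ~p both at 0.
Every branch closes; the branch above is one of them.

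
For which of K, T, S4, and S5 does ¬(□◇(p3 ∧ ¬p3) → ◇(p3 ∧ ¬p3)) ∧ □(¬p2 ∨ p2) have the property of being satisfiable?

K-tableau for the formula:
1. ¬(□◇(p3 ∧ ¬p3) → ◇(p3 ∧ ¬p3)) ∧ □(¬p2 ∨ p2), u
2. ¬(□◇(p3 ∧ ¬p3) → ◇(p3 ∧ ¬p3)), u
3. □(¬p2 ∨ p2), u
4. □◇(p3 ∧ ¬p3), u
5. ¬◇(p3 ∧ ¬p3), u
Complete open branch: satisfiable in K.
T-tableau for the formula:
1. ¬(□◇(p3 ∧ ¬p3) → ◇(p3 ∧ ¬p3)) ∧ □(¬p2 ∨ p2), u
2. ¬(□◇(p3 ∧ ¬p3) → ◇(p3 ∧ ¬p3)), u
3. □(¬p2 ∨ p2), u
4. □◇(p3 ∧ ¬p3), u
5. ¬◇(p3 ∧ ¬p3), u
6. ¬p2 ∨ p2, u
7. ◇(p3 ∧ ¬p3), u
8. ¬(p3 ∧ ¬p3), u
9. p2, u
10. p3, u
11. p3 ∧ ¬p3, v
12. p3, v
13. ¬p3, v
Accessibility: uRu, uRv, vRv
Branch closes: p3 and ¬p3 both at v.
Every branch closes (one shown): unsatisfiable in T, hence also in S4, S5 (every S4/S5-frame is a T-frame).

K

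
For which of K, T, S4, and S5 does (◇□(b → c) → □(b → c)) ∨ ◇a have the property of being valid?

S5-tableau for the negation ¬((◇□(b → c) → □(b → c)) ∨ ◇a):
1. ¬((◇□(b → c) → □(b → c)) ∨ ◇a), u
2. ¬(◇□(b → c) → □(b → c)), u
3. ¬◇a, u
4. ◇□(b → c), u
5. ¬□(b → c), u
6. ¬a, u
7. □(b → c), v
8. ¬a, v
9. b → c, u
10. b → c, v
11. c, u
12. c, v
13. ¬(b → c), w
14. b, w
15. ¬c, w
16. ¬a, w
17. b → c, w
18. c, w
Accessibility: uRu, uRv, uRw, vRu, vRv, vRw, wRu, wRv, wRw
Branch closes: c and ¬c both at w.
Every branch closes (one shown): valid in S5.
S4-tableau for the negation ¬((◇□(b → c) → □(b → c)) ∨ ◇a):
1. ¬((◇□(b → c) → □(b → c)) ∨ ◇a), u
2. ¬(◇□(b → c) → □(b → c)), u
3. ¬◇a, u
4. ◇□(b → c), u
5. ¬□(b → c), u
6. ¬a, u
7. □(b → c), v
8. ¬a, v
9. b → c, v
10. c, v
11. ¬(b → c), w
12. b, w
13. ¬c, w
14. ¬a, w
Accessibility: uRu, uRv, uRw, vRv, wRw
Complete open branch: countermodel on an S4-frame, so not valid in S4, nor in K, T (the same frame is also a K-frame and a T-frame).

S5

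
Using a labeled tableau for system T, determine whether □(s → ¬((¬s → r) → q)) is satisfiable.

Satisfiable (open branch found)

1. □(s → ¬((¬s → r) → q)), 0
2. s → ¬((¬s → r) → q), 0
3. ¬((¬s → r) → q), 0
4. ¬s → r, 0
5. ¬q, 0
6. r, 0
Accessibility: 0R0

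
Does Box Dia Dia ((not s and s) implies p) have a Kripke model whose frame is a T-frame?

1. Box Dia Dia ((not s and s) implies p), w0
2. Dia Dia ((not s and s) implies p), w0
3. Dia ((not s and s) implies p), w1
4. Dia Dia ((not s and s) implies p), w1
5. (not s and s) implies p, w2
6. p, w2
7. Dia ((not s and s) implies p), w3
8. (not s and s) implies p, w4
9. p, w4
Accessibility: w0Rw0, w0Rw1, w1Rw1, w1Rw2, w1Rw3, w2Rw2, w3Rw3, w3Rw4, w4Rw4

Yes, satisfiable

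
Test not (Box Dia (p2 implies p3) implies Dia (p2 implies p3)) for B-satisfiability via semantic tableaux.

No, unsatisfiable

1. not (Box Dia (p2 implies p3) implies Dia (p2 implies p3)), w0
2. Box Dia (p2 implies p3), w0   [neg-implies-rule on 1]
3. not Dia (p2 implies p3), w0   [neg-implies-rule on 1]
4. Dia (p2 implies p3), w0   [Box-rule on 2 via w0Rw0]
5. not (p2 implies p3), w0   [neg-Dia-rule on 3 via w0Rw0]
6. p2, w0   [neg-implies-rule on 5]
7. not p3, w0   [neg-implies-rule on 5]
8. p2 implies p3, w1   [Dia-rule on 4: fresh world w1, w0Rw1]
9. Dia (p2 implies p3), w1   [Box-rule on 2 via w0Rw1]
10. not (p2 implies p3), w1   [neg-Dia-rule on 3 via w0Rw1]
11. p2, w1   [neg-implies-rule on 10]
12. not p3, w1   [neg-implies-rule on 10]
13. p3, w1   [implies-rule on 8 (branches; this branch)]
Accessibility: w0Rw0, w0Rw1, w1Rw0, w1Rw1
Branch closes: p3 and not p3 both at w1.
Every branch closes; the branch above is one of them.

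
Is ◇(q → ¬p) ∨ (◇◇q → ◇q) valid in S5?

Yes, valid

Tableau for the negation ¬(◇(q → ¬p) ∨ (◇◇q → ◇q)):
1. ¬(◇(q → ¬p) ∨ (◇◇q → ◇q)), w0
2. ¬◇(q → ¬p), w0   [¬∨-rule on 1]
3. ¬(◇◇q → ◇q), w0   [¬∨-rule on 1]
4. ◇◇q, w0   [¬→-rule on 3]
5. ¬◇q, w0   [¬→-rule on 3]
6. ¬(q → ¬p), w0   [¬◇-rule on 2 via w0Rw0]
7. q, w0   [¬→-rule on 6]
8. p, w0   [¬→-rule on 6]
9. ¬q, w0   [¬◇-rule on 5 via w0Rw0]
Accessibility: w0Rw0
Branch closes: q and ¬q both at w0.
All branches of the negation close; one closing branch shown above.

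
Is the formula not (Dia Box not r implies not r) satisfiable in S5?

Unsatisfiable

1. not (Dia Box not r implies not r), w0
2. Dia Box not r, w0
3. r, w0
4. Box not r, w1
5. not r, w0
Accessibility: w0Rw0, w0Rw1, w1Rw0, w1Rw1
Branch closes: r and not r both at w0.
(One branch shown.) All branches close.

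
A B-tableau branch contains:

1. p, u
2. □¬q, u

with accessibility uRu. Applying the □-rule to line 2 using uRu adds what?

¬q, u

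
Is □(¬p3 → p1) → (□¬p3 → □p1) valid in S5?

Yes, valid

Tableau for the negation ¬(□(¬p3 → p1) → (□¬p3 → □p1)):
1. ¬(□(¬p3 → p1) → (□¬p3 → □p1)), u
2. □(¬p3 → p1), u   [¬→-rule on 1]
3. ¬(□¬p3 → □p1), u   [¬→-rule on 1]
4. □¬p3, u   [¬→-rule on 3]
5. ¬□p1, u   [¬→-rule on 3]
6. ¬p3 → p1, u   [□-rule on 2 via uRu]
7. ¬p3, u   [□-rule on 4 via uRu]
8. p1, u   [→-rule on 6 (branches; this branch)]
9. ¬p1, v   [¬□-rule on 5: fresh world v, uRv]
10. ¬p3 → p1, v   [□-rule on 2 via uRv]
11. ¬p3, v   [□-rule on 4 via uRv]
12. p1, v   [→-rule on 10 (branches; this branch)]
Accessibility: uRu, uRv, vRu, vRv
Branch closes: p1 and ¬p1 both at v.
Every branch of the negation's tableau closes; the branch above is one of them.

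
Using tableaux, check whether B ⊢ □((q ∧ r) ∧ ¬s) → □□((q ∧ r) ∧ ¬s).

No, not valid

Tableau for the negation ¬(□((q ∧ r) ∧ ¬s) → □□((q ∧ r) ∧ ¬s)):
1. ¬(□((q ∧ r) ∧ ¬s) → □□((q ∧ r) ∧ ¬s)), u
2. □((q ∧ r) ∧ ¬s), u
3. ¬□□((q ∧ r) ∧ ¬s), u
4. (q ∧ r) ∧ ¬s, u
5. q ∧ r, u
6. ¬s, u
7. q, u
8. r, u
9. ¬□((q ∧ r) ∧ ¬s), v
10. (q ∧ r) ∧ ¬s, v
11. q ∧ r, v
12. ¬s, v
13. q, v
14. r, v
15. ¬((q ∧ r) ∧ ¬s), w
16. s, w
Accessibility: uRu, uRv, vRu, vRv, vRw, wRv, wRw
The negation has an open branch (countermodel exists).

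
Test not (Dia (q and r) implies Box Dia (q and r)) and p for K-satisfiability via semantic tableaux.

1. not (Dia (q and r) implies Box Dia (q and r)) and p, u
2. not (Dia (q and r) implies Box Dia (q and r)), u   [and-rule on 1]
3. p, u   [and-rule on 1]
4. Dia (q and r), u   [neg-implies-rule on 2]
5. not Box Dia (q and r), u   [neg-implies-rule on 2]
6. q and r, v   [Dia-rule on 4: fresh world v, uRv]
7. q, v   [and-rule on 6]
8. r, v   [and-rule on 6]
9. not Dia (q and r), w   [neg-Box-rule on 5: fresh world w, uRw]
Accessibility: uRv, uRw

Yes, satisfiable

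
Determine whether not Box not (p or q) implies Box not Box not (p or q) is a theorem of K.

Tableau for the negation not (not Box not (p or q) implies Box not Box not (p or q)):
1. not (not Box not (p or q) implies Box not Box not (p or q)), u
2. not Box not (p or q), u
3. not Box not Box not (p or q), u
4. p or q, v
5. q, v
6. Box not (p or q), w
Accessibility: uRv, uRw
The negation has an open branch (countermodel exists).

No, not valid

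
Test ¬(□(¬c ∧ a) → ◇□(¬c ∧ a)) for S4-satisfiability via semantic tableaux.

1. ¬(□(¬c ∧ a) → ◇□(¬c ∧ a)), w0
2. □(¬c ∧ a), w0
3. ¬◇□(¬c ∧ a), w0
4. ¬c ∧ a, w0
5. ¬c, w0
6. a, w0
7. ¬□(¬c ∧ a), w0
8. ¬(¬c ∧ a), w1
9. ¬c ∧ a, w1
10. ¬c, w1
11. a, w1
12. ¬□(¬c ∧ a), w1
13. ¬a, w1
Accessibility: w0Rw0, w0Rw1, w1Rw1
Branch closes: a and ¬a both at w1.
All branches of the tableau close; one closing branch shown above.

Unsatisfiable (every branch closes)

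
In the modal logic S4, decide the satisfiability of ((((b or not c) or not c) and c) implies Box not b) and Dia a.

1. ((((b or not c) or not c) and c) implies Box not b) and Dia a, w0
2. (((b or not c) or not c) and c) implies Box not b, w0   [and-rule on 1]
3. Dia a, w0   [and-rule on 1]
4. Box not b, w0   [implies-rule on 2 (branches; this branch)]
5. not b, w0   [Box-rule on 4 via w0Rw0]
6. a, w1   [Dia-rule on 3: fresh world w1, w0Rw1]
7. not b, w1   [Box-rule on 4 via w0Rw1]
Accessibility: w0Rw0, w0Rw1, w1Rw1

Satisfiable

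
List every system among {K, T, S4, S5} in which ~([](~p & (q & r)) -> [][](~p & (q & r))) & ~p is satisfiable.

K, T

S4-tableau for the formula:
1. ~([](~p & (q & r)) -> [][](~p & (q & r))) & ~p, w0
2. ~([](~p & (q & r)) -> [][](~p & (q & r))), w0
3. ~p, w0
4. [](~p & (q & r)), w0
5. ~[][](~p & (q & r)), w0
6. ~p & (q & r), w0
7. q & r, w0
8. q, w0
9. r, w0
10. ~[](~p & (q & r)), w1
11. ~p & (q & r), w1
12. ~p, w1
13. q & r, w1
14. q, w1
15. r, w1
16. ~(~p & (q & r)), w2
17. ~p & (q & r), w2
18. ~p, w2
19. q & r, w2
20. q, w2
21. r, w2
22. ~(q & r), w2
23. ~r, w2
Accessibility: w0Rw0, w0Rw1, w0Rw2, w1Rw1, w1Rw2, w2Rw2
Branch closes: r and ~r both at w2.
Every branch closes (one shown): unsatisfiable in S4, hence also in S5 (every S5-frame is an S4-frame).
T-tableau for the formula:
1. ~([](~p & (q & r)) -> [][](~p & (q & r))) & ~p, w0
2. ~([](~p & (q & r)) -> [][](~p & (q & r))), w0
3. ~p, w0
4. [](~p & (q & r)), w0
5. ~[][](~p & (q & r)), w0
6. ~p & (q & r), w0
7. q & r, w0
8. q, w0
9. r, w0
10. ~[](~p & (q & r)), w1
11. ~p & (q & r), w1
12. ~p, w1
13. q & r, w1
14. q, w1
15. r, w1
16. ~(~p & (q & r)), w2
17. ~(q & r), w2
18. ~r, w2
Accessibility: w0Rw0, w0Rw1, w1Rw1, w1Rw2, w2Rw2
Complete open branch: satisfiable in T, hence also in K (this T-model is also a K-model).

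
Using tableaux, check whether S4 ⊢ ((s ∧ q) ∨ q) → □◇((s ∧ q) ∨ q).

Tableau for the negation ¬(((s ∧ q) ∨ q) → □◇((s ∧ q) ∨ q)):
1. ¬(((s ∧ q) ∨ q) → □◇((s ∧ q) ∨ q)), u
2. (s ∧ q) ∨ q, u
3. ¬□◇((s ∧ q) ∨ q), u
4. q, u
5. ¬◇((s ∧ q) ∨ q), v
6. ¬((s ∧ q) ∨ q), v
7. ¬(s ∧ q), v
8. ¬q, v
Accessibility: uRu, uRv, vRv
The negation has an open branch (countermodel exists).

Not valid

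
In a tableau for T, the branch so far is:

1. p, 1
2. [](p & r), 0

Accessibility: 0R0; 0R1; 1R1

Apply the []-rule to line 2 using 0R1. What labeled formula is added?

p & r, 1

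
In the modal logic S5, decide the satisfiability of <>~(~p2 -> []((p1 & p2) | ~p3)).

1. <>~(~p2 -> []((p1 & p2) | ~p3)), u
2. ~(~p2 -> []((p1 & p2) | ~p3)), v
3. ~p2, v
4. ~[]((p1 & p2) | ~p3), v
5. ~((p1 & p2) | ~p3), w
6. ~(p1 & p2), w
7. p3, w
8. ~p2, w
Accessibility: uRu, uRv, uRw, vRu, vRv, vRw, wRu, wRv, wRw

Satisfiable (open branch found)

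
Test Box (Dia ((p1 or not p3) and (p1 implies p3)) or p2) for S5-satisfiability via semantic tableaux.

Satisfiable

1. Box (Dia ((p1 or not p3) and (p1 implies p3)) or p2), u
2. Dia ((p1 or not p3) and (p1 implies p3)) or p2, u
3. p2, u
Accessibility: uRu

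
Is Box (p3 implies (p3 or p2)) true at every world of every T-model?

Tableau for the negation not Box (p3 implies (p3 or p2)):
1. not Box (p3 implies (p3 or p2)), 0
2. not (p3 implies (p3 or p2)), 1   [neg-Box-rule on 1: fresh world 1, 0R1]
3. p3, 1   [neg-implies-rule on 2]
4. not (p3 or p2), 1   [neg-implies-rule on 2]
5. not p3, 1   [neg-or-rule on 4]
6. not p2, 1   [neg-or-rule on 4]
Accessibility: 0R0, 0R1, 1R1
Branch closes: p3 and not p3 both at 1.
Every branch of the negation's tableau closes; the branch above is one of them.

Valid in T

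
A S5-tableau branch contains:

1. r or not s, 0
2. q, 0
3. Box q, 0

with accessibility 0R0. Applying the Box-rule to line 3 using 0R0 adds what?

q, 0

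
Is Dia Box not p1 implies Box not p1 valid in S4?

Not valid

Tableau for the negation not (Dia Box not p1 implies Box not p1):
1. not (Dia Box not p1 implies Box not p1), u
2. Dia Box not p1, u
3. not Box not p1, u
4. Box not p1, v
5. not p1, v
6. p1, w
Accessibility: uRu, uRv, uRw, vRv, wRw
The negation has an open branch (countermodel exists).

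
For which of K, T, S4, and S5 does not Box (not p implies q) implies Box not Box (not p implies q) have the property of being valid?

S4-tableau for the negation not (not Box (not p implies q) implies Box not Box (not p implies q)):
1. not (not Box (not p implies q) implies Box not Box (not p implies q)), w0
2. not Box (not p implies q), w0
3. not Box not Box (not p implies q), w0
4. not (not p implies q), w1
5. not p, w1
6. not q, w1
7. Box (not p implies q), w2
8. not p implies q, w2
9. q, w2
Accessibility: w0Rw0, w0Rw1, w0Rw2, w1Rw1, w2Rw2
Complete open branch: countermodel on an S4-frame, so not valid in S4, nor in K, T (the same frame is also a K-frame and a T-frame).
S5-tableau for the negation not (not Box (not p implies q) implies Box not Box (not p implies q)):
1. not (not Box (not p implies q) implies Box not Box (not p implies q)), w0
2. not Box (not p implies q), w0
3. not Box not Box (not p implies q), w0
4. not (not p implies q), w1
5. not p, w1
6. not q, w1
7. Box (not p implies q), w2
8. not p implies q, w0
9. not p implies q, w1
10. not p implies q, w2
11. q, w0
12. q, w1
Accessibility: w0Rw0, w0Rw1, w0Rw2, w1Rw0, w1Rw1, w1Rw2, w2Rw0, w2Rw1, w2Rw2
Branch closes: q and not q both at w1.
Every branch closes (one shown): valid in S5.

S5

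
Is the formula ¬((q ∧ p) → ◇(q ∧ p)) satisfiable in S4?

Unsatisfiable

1. ¬((q ∧ p) → ◇(q ∧ p)), u
2. q ∧ p, u   [¬→-rule on 1]
3. ¬◇(q ∧ p), u   [¬→-rule on 1]
4. q, u   [∧-rule on 2]
5. p, u   [∧-rule on 2]
6. ¬(q ∧ p), u   [¬◇-rule on 3 via uRu]
7. ¬p, u   [¬∧-rule on 6 (branches; this branch)]
Accessibility: uRu
Branch closes: p and ¬p both at u.
All branches of the tableau close; one closing branch shown above.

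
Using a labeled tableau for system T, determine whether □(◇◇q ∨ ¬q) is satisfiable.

Yes, satisfiable

1. □(◇◇q ∨ ¬q), w0
2. ◇◇q ∨ ¬q, w0
3. ¬q, w0
Accessibility: w0Rw0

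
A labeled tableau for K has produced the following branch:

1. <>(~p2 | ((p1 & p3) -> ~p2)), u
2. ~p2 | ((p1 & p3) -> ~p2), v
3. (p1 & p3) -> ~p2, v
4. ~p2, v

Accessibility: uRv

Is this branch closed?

No atom appears with both signs at the same world.

Not closed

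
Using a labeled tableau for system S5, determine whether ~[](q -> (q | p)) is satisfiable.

No, unsatisfiable

1. ~[](q -> (q | p)), 0
2. ~(q -> (q | p)), 1
3. q, 1
4. ~(q | p), 1
5. ~q, 1
6. ~p, 1
Accessibility: 0R0, 0R1, 1R0, 1R1
Branch closes: q and ~q both at 1.
Every branch closes; the branch above is one of them.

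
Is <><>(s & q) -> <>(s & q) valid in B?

Tableau for the negation ~(<><>(s & q) -> <>(s & q)):
1. ~(<><>(s & q) -> <>(s & q)), w0
2. <><>(s & q), w0
3. ~<>(s & q), w0
4. ~(s & q), w0
5. ~q, w0
6. <>(s & q), w1
7. ~(s & q), w1
8. ~q, w1
9. s & q, w2
10. s, w2
11. q, w2
Accessibility: w0Rw0, w0Rw1, w1Rw0, w1Rw1, w1Rw2, w2Rw1, w2Rw2
The negation has an open branch (countermodel exists).

No, not valid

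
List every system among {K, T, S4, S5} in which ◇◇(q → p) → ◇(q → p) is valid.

S4, S5

T-tableau for the negation ¬(◇◇(q → p) → ◇(q → p)):
1. ¬(◇◇(q → p) → ◇(q → p)), u
2. ◇◇(q → p), u
3. ¬◇(q → p), u
4. ¬(q → p), u
5. q, u
6. ¬p, u
7. ◇(q → p), v
8. ¬(q → p), v
9. q, v
10. ¬p, v
11. q → p, w
12. p, w
Accessibility: uRu, uRv, vRv, vRw, wRw
Complete open branch: countermodel on a T-frame, so not valid in T, nor in K (the same frame is also a K-frame).
S4-tableau for the negation ¬(◇◇(q → p) → ◇(q → p)):
1. ¬(◇◇(q → p) → ◇(q → p)), u
2. ◇◇(q → p), u
3. ¬◇(q → p), u
4. ¬(q → p), u
5. q, u
6. ¬p, u
7. ◇(q → p), v
8. ¬(q → p), v
9. q, v
10. ¬p, v
11. q → p, w
12. ¬(q → p), w
13. q, w
14. ¬p, w
15. p, w
Accessibility: uRu, uRv, uRw, vRv, vRw, wRw
Branch closes: p and ¬p both at w.
Every branch closes (one shown): valid in S4, hence also in S5 (every theorem of S4 is a theorem of S5).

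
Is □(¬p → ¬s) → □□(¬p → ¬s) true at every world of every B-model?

Tableau for the negation ¬(□(¬p → ¬s) → □□(¬p → ¬s)):
1. ¬(□(¬p → ¬s) → □□(¬p → ¬s)), 0
2. □(¬p → ¬s), 0
3. ¬□□(¬p → ¬s), 0
4. ¬p → ¬s, 0
5. ¬s, 0
6. ¬□(¬p → ¬s), 1
7. ¬p → ¬s, 1
8. ¬s, 1
9. ¬(¬p → ¬s), 2
10. ¬p, 2
11. s, 2
Accessibility: 0R0, 0R1, 1R0, 1R1, 1R2, 2R1, 2R2
The negation has an open branch (countermodel exists).

No, not valid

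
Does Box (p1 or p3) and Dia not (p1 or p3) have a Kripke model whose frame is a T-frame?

1. Box (p1 or p3) and Dia not (p1 or p3), w0
2. Box (p1 or p3), w0   [and-rule on 1]
3. Dia not (p1 or p3), w0   [and-rule on 1]
4. p1 or p3, w0   [Box-rule on 2 via w0Rw0]
5. p3, w0   [or-rule on 4 (branches; this branch)]
6. not (p1 or p3), w1   [Dia-rule on 3: fresh world w1, w0Rw1]
7. not p1, w1   [neg-or-rule on 6]
8. not p3, w1   [neg-or-rule on 6]
9. p1 or p3, w1   [Box-rule on 2 via w0Rw1]
10. p3, w1   [or-rule on 9 (branches; this branch)]
Accessibility: w0Rw0, w0Rw1, w1Rw1
Branch closes: p3 and not p3 both at w1.
(One branch shown.) All branches close.

Unsatisfiable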